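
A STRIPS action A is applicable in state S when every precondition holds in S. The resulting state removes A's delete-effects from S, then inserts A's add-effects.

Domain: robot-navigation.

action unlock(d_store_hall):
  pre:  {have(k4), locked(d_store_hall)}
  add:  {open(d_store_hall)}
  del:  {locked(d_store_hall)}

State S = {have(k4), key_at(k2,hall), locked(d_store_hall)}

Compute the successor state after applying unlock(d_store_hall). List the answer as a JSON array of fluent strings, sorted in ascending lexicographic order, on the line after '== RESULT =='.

Progress:
  pre ⊆ S: {have(k4), locked(d_store_hall)} ⊆ S  — applicable
  S \ del = {have(k4), key_at(k2,hall)}
  ∪ add   = {have(k4), key_at(k2,hall), open(d_store_hall)}

== RESULT ==
["have(k4)", "key_at(k2,hall)", "open(d_store_hall)"]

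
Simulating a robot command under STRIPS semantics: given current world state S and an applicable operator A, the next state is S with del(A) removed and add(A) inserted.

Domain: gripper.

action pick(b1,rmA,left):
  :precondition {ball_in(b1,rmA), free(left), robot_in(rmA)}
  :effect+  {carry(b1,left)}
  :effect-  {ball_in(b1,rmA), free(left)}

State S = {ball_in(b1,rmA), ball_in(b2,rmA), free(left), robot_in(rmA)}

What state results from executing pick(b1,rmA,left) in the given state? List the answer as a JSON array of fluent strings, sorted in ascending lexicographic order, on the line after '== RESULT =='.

Progress:
  pre ⊆ S: {ball_in(b1,rmA), free(left), robot_in(rmA)} ⊆ S  — applicable
  S \ del = {ball_in(b2,rmA), robot_in(rmA)}
  ∪ add   = {ball_in(b2,rmA), carry(b1,left), robot_in(rmA)}

== RESULT ==
["ball_in(b2,rmA)", "carry(b1,left)", "robot_in(rmA)"]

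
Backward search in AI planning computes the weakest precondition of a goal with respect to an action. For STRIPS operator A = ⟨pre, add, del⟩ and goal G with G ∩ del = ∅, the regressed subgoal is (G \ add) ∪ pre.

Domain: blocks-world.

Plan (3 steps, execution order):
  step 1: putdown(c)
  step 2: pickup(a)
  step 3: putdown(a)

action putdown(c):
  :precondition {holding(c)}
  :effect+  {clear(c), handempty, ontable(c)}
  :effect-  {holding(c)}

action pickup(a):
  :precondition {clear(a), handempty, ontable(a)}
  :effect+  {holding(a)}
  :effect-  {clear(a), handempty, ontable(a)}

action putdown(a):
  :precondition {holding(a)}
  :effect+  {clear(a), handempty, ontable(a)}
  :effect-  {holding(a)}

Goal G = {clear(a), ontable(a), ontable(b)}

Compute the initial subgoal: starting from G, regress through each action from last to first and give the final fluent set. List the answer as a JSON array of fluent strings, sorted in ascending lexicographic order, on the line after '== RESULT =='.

Work backward from the goal:
  through step 3 (putdown(a)): drop {clear(a), ontable(a)}, keep {ontable(b)}, require {holding(a)}
    → {holding(a), ontable(b)}
  through step 2 (pickup(a)): drop {holding(a)}, keep {ontable(b)}, require {clear(a), handempty, ontable(a)}
    → {clear(a), handempty, ontable(a), ontable(b)}
  through step 1 (putdown(c)): drop {handempty}, keep {clear(a), ontable(a), ontable(b)}, require {holding(c)}
    → {clear(a), holding(c), ontable(a), ontable(b)}

== RESULT ==
["clear(a)", "holding(c)", "ontable(a)", "ontable(b)"]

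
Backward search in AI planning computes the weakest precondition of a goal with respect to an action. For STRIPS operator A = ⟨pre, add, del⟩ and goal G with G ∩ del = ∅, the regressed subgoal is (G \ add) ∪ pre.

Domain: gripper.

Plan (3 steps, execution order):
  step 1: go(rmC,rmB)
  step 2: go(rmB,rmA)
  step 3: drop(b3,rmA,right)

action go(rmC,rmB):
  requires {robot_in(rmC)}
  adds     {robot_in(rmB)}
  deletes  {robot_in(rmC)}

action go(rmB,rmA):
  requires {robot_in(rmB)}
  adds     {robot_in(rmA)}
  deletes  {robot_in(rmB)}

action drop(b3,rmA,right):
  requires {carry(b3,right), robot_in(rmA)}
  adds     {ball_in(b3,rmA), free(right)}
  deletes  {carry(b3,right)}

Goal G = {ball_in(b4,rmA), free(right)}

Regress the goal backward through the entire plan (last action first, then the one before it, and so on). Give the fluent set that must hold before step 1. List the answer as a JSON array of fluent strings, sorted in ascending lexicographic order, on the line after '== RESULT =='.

Regress step by step:
  through step 3 (drop(b3,rmA,right)): drop {free(right)}, keep {ball_in(b4,rmA)}, require {carry(b3,right), robot_in(rmA)}
    → {ball_in(b4,rmA), carry(b3,right), robot_in(rmA)}
  through step 2 (go(rmB,rmA)): drop {robot_in(rmA)}, keep {ball_in(b4,rmA), carry(b3,right)}, require {robot_in(rmB)}
    → {ball_in(b4,rmA), carry(b3,right), robot_in(rmB)}
  through step 1 (go(rmC,rmB)): drop {robot_in(rmB)}, keep {ball_in(b4,rmA), carry(b3,right)}, require {robot_in(rmC)}
    → {ball_in(b4,rmA), carry(b3,right), robot_in(rmC)}

== RESULT ==
["ball_in(b4,rmA)", "carry(b3,right)", "robot_in(rmC)"]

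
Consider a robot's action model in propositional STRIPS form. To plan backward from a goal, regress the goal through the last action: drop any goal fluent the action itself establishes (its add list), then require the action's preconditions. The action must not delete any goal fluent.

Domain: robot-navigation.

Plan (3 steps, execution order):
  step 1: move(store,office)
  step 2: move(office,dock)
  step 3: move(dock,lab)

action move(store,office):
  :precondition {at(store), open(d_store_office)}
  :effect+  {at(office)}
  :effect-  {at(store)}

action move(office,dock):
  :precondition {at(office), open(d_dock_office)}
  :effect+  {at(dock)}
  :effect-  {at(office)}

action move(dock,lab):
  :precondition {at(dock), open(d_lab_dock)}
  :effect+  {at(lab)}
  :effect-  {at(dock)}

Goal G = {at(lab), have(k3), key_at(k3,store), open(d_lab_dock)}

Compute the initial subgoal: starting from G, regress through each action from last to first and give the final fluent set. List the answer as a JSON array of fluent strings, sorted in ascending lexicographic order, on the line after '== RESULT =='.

Regress step by step:
  through step 3 (move(dock,lab)): drop {at(lab)}, keep {have(k3), key_at(k3,store), open(d_lab_dock)}, require {at(dock), open(d_lab_dock)}
    → {at(dock), have(k3), key_at(k3,store), open(d_lab_dock)}
  through step 2 (move(office,dock)): drop {at(dock)}, keep {have(k3), key_at(k3,store), open(d_lab_dock)}, require {at(office), open(d_dock_office)}
    → {at(office), have(k3), key_at(k3,store), open(d_dock_office), open(d_lab_dock)}
  through step 1 (move(store,office)): drop {at(office)}, keep {have(k3), key_at(k3,store), open(d_dock_office), open(d_lab_dock)}, require {at(store), open(d_store_office)}
    → {at(store), have(k3), key_at(k3,store), open(d_dock_office), open(d_lab_dock), open(d_store_office)}

== RESULT ==
["at(store)", "have(k3)", "key_at(k3,store)", "open(d_dock_office)", "open(d_lab_dock)", "open(d_store_office)"]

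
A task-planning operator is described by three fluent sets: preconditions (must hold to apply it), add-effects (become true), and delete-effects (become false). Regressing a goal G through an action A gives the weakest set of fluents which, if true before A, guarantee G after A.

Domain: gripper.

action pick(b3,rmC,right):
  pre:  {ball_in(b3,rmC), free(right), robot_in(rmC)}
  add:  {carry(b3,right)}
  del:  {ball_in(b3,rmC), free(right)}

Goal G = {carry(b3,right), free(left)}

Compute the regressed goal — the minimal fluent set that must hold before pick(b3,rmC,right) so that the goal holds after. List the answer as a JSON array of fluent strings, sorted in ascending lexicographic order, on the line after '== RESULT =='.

Compute (G \ add) ∪ pre:
  G ∩ del = {}  (empty — regression defined)
  G \ add = {carry(b3,right), free(left)} \ {carry(b3,right)} = {free(left)}
  ∪ pre   = {free(left)} ∪ {ball_in(b3,rmC), free(right), robot_in(rmC)}
          = {ball_in(b3,rmC), free(left), free(right), robot_in(rmC)}

== RESULT ==
["ball_in(b3,rmC)", "free(left)", "free(right)", "robot_in(rmC)"]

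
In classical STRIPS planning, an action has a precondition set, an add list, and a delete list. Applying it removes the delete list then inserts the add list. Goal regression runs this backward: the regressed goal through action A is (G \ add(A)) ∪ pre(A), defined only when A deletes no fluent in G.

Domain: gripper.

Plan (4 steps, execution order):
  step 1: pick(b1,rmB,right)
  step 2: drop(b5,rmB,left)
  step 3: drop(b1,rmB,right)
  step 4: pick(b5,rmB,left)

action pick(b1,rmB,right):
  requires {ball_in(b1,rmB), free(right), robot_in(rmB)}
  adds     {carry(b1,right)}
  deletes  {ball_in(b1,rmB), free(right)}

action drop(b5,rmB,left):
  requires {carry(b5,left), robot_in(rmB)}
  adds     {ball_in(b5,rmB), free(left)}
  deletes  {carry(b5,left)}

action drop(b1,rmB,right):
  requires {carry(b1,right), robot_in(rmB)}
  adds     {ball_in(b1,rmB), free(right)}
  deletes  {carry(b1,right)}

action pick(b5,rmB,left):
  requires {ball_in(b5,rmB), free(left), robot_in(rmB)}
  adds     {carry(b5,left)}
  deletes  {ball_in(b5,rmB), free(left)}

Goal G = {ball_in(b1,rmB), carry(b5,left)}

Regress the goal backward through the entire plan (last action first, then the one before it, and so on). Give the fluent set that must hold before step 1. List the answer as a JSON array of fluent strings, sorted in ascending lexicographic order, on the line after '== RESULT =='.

Work backward from the goal:
  through step 4 (pick(b5,rmB,left)): drop {carry(b5,left)}, keep {ball_in(b1,rmB)}, require {ball_in(b5,rmB), free(left), robot_in(rmB)}
    → {ball_in(b1,rmB), ball_in(b5,rmB), free(left), robot_in(rmB)}
  through step 3 (drop(b1,rmB,right)): drop {ball_in(b1,rmB)}, keep {ball_in(b5,rmB), free(left), robot_in(rmB)}, require {carry(b1,right), robot_in(rmB)}
    → {ball_in(b5,rmB), carry(b1,right), free(left), robot_in(rmB)}
  through step 2 (drop(b5,rmB,left)): drop {ball_in(b5,rmB), free(left)}, keep {carry(b1,right), robot_in(rmB)}, require {carry(b5,left), robot_in(rmB)}
    → {carry(b1,right), carry(b5,left), robot_in(rmB)}
  through step 1 (pick(b1,rmB,right)): drop {carry(b1,right)}, keep {carry(b5,left), robot_in(rmB)}, require {ball_in(b1,rmB), free(right), robot_in(rmB)}
    → {ball_in(b1,rmB), carry(b5,left), free(right), robot_in(rmB)}

== RESULT ==
["ball_in(b1,rmB)", "carry(b5,left)", "free(right)", "robot_in(rmB)"]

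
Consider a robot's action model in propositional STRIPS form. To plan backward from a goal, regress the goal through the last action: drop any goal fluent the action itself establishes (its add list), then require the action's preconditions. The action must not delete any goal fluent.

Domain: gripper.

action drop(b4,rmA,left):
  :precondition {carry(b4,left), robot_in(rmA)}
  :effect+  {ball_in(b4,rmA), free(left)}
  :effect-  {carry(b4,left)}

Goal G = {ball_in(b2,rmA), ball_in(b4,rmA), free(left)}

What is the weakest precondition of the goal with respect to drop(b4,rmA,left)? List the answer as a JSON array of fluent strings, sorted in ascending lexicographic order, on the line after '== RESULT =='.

Compute (G \ add) ∪ pre:
  G ∩ del = {}  (empty — regression defined)
  G \ add = {ball_in(b2,rmA), ball_in(b4,rmA), free(left)} \ {ball_in(b4,rmA), free(left)} = {ball_in(b2,rmA)}
  ∪ pre   = {ball_in(b2,rmA)} ∪ {carry(b4,left), robot_in(rmA)}
          = {ball_in(b2,rmA), carry(b4,left), robot_in(rmA)}

== RESULT ==
["ball_in(b2,rmA)", "carry(b4,left)", "robot_in(rmA)"]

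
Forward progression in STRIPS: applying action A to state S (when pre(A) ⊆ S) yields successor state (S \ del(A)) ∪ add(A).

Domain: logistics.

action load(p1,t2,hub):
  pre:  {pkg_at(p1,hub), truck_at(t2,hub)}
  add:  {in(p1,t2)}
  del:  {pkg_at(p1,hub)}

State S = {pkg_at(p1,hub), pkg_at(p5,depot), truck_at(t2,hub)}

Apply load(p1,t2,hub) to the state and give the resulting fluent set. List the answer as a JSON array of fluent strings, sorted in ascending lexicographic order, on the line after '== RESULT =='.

Progress:
  pre ⊆ S: {pkg_at(p1,hub), truck_at(t2,hub)} ⊆ S  — applicable
  S \ del = {pkg_at(p5,depot), truck_at(t2,hub)}
  ∪ add   = {in(p1,t2), pkg_at(p5,depot), truck_at(t2,hub)}

== RESULT ==
["in(p1,t2)", "pkg_at(p5,depot)", "truck_at(t2,hub)"]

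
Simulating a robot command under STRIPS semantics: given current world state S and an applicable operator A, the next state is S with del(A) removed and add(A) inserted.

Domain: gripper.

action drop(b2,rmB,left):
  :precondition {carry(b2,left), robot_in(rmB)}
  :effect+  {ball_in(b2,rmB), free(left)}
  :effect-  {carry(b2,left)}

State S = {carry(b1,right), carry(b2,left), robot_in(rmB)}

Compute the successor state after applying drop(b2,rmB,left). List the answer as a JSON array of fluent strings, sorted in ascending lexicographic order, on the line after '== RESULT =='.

Progress:
  pre ⊆ S: {carry(b2,left), robot_in(rmB)} ⊆ S  — applicable
  S \ del = {carry(b1,right), robot_in(rmB)}
  ∪ add   = {ball_in(b2,rmB), carry(b1,right), free(left), robot_in(rmB)}

== RESULT ==
["ball_in(b2,rmB)", "carry(b1,right)", "free(left)", "robot_in(rmB)"]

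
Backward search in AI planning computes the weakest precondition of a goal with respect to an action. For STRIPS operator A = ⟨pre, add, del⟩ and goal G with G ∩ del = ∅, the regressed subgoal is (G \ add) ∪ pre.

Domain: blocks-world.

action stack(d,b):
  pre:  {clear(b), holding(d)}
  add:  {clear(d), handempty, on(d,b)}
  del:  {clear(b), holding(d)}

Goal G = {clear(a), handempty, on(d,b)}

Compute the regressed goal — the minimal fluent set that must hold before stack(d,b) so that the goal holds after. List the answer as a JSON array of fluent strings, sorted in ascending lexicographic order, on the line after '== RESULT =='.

Compute (G \ add) ∪ pre:
  G ∩ del = {}  (empty — regression defined)
  G \ add = {clear(a), handempty, on(d,b)} \ {clear(d), handempty, on(d,b)} = {clear(a)}
  ∪ pre   = {clear(a)} ∪ {clear(b), holding(d)}
          = {clear(a), clear(b), holding(d)}

== RESULT ==
["clear(a)", "clear(b)", "holding(d)"]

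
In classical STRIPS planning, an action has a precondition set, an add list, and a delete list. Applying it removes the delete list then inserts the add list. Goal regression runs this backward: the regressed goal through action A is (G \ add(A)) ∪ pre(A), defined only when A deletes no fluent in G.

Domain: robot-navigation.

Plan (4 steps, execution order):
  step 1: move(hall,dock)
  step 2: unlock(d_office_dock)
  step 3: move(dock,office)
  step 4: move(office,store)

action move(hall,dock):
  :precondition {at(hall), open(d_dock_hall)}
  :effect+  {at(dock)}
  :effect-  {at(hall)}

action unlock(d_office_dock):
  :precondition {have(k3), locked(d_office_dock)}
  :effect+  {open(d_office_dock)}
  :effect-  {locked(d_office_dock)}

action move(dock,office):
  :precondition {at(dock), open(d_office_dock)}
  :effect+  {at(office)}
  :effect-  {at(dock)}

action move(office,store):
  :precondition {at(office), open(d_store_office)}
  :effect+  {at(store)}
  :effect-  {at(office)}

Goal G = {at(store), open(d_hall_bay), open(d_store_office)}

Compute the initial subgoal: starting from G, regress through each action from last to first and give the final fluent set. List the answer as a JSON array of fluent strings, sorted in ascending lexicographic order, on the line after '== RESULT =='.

Regress step by step:
  through step 4 (move(office,store)): drop {at(store)}, keep {open(d_hall_bay), open(d_store_office)}, require {at(office), open(d_store_office)}
    → {at(office), open(d_hall_bay), open(d_store_office)}
  through step 3 (move(dock,office)): drop {at(office)}, keep {open(d_hall_bay), open(d_store_office)}, require {at(dock), open(d_office_dock)}
    → {at(dock), open(d_hall_bay), open(d_office_dock), open(d_store_office)}
  through step 2 (unlock(d_office_dock)): drop {open(d_office_dock)}, keep {at(dock), open(d_hall_bay), open(d_store_office)}, require {have(k3), locked(d_office_dock)}
    → {at(dock), have(k3), locked(d_office_dock), open(d_hall_bay), open(d_store_office)}
  through step 1 (move(hall,dock)): drop {at(dock)}, keep {have(k3), locked(d_office_dock), open(d_hall_bay), open(d_store_office)}, require {at(hall), open(d_dock_hall)}
    → {at(hall), have(k3), locked(d_office_dock), open(d_dock_hall), open(d_hall_bay), open(d_store_office)}

== RESULT ==
["at(hall)", "have(k3)", "locked(d_office_dock)", "open(d_dock_hall)", "open(d_hall_bay)", "open(d_store_office)"]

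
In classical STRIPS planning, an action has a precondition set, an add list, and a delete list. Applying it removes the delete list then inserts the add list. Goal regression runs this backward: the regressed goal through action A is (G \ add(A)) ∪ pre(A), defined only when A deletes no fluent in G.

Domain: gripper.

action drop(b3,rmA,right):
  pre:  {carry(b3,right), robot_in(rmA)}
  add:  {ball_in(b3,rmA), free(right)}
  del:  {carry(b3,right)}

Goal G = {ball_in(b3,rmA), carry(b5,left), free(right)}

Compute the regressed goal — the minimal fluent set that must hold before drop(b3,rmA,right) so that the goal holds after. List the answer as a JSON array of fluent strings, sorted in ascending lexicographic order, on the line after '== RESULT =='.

Compute (G \ add) ∪ pre:
  G ∩ del = {}  (empty — regression defined)
  G \ add = {ball_in(b3,rmA), carry(b5,left), free(right)} \ {ball_in(b3,rmA), free(right)} = {carry(b5,left)}
  ∪ pre   = {carry(b5,left)} ∪ {carry(b3,right), robot_in(rmA)}
          = {carry(b3,right), carry(b5,left), robot_in(rmA)}

== RESULT ==
["carry(b3,right)", "carry(b5,left)", "robot_in(rmA)"]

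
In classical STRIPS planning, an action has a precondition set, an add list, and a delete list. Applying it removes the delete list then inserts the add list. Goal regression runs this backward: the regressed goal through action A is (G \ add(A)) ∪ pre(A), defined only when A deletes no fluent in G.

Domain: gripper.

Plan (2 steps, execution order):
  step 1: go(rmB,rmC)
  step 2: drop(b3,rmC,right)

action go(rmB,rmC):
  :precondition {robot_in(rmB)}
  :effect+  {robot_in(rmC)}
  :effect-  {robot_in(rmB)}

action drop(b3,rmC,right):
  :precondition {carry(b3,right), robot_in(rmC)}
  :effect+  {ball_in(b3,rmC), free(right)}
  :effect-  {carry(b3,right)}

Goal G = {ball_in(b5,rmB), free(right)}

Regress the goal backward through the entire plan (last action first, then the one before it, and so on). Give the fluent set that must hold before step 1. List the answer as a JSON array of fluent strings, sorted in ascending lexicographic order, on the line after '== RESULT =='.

Work backward from the goal:
  through step 2 (drop(b3,rmC,right)): drop {free(right)}, keep {ball_in(b5,rmB)}, require {carry(b3,right), robot_in(rmC)}
    → {ball_in(b5,rmB), carry(b3,right), robot_in(rmC)}
  through step 1 (go(rmB,rmC)): drop {robot_in(rmC)}, keep {ball_in(b5,rmB), carry(b3,right)}, require {robot_in(rmB)}
    → {ball_in(b5,rmB), carry(b3,right), robot_in(rmB)}

== RESULT ==
["ball_in(b5,rmB)", "carry(b3,right)", "robot_in(rmB)"]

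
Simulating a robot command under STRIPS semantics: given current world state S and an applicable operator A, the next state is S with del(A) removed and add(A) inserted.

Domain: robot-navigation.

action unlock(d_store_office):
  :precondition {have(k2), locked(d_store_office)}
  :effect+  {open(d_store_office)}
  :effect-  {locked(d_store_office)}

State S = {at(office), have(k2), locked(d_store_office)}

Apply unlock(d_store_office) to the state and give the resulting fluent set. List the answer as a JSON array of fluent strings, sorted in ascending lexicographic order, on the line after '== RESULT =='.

Compute (S \ del) ∪ add:
  pre ⊆ S: {have(k2), locked(d_store_office)} ⊆ S  — applicable
  S \ del = {at(office), have(k2)}
  ∪ add   = {at(office), have(k2), open(d_store_office)}

== RESULT ==
["at(office)", "have(k2)", "open(d_store_office)"]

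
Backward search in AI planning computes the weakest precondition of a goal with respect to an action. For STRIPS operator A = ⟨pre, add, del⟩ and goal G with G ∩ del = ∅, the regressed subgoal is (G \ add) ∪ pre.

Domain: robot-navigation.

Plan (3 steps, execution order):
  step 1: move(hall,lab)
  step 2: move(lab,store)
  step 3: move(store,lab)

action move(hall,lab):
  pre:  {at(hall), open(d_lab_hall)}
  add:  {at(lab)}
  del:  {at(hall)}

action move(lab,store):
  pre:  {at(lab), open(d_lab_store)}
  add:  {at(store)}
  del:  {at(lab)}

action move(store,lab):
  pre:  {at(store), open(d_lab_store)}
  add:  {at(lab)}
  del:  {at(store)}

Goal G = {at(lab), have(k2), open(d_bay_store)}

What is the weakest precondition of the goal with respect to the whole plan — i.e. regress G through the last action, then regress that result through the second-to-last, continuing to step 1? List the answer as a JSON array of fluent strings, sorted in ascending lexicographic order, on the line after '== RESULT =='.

Work backward from the goal:
  through step 3 (move(store,lab)): drop {at(lab)}, keep {have(k2), open(d_bay_store)}, require {at(store), open(d_lab_store)}
    → {at(store), have(k2), open(d_bay_store), open(d_lab_store)}
  through step 2 (move(lab,store)): drop {at(store)}, keep {have(k2), open(d_bay_store), open(d_lab_store)}, require {at(lab), open(d_lab_store)}
    → {at(lab), have(k2), open(d_bay_store), open(d_lab_store)}
  through step 1 (move(hall,lab)): drop {at(lab)}, keep {have(k2), open(d_bay_store), open(d_lab_store)}, require {at(hall), open(d_lab_hall)}
    → {at(hall), have(k2), open(d_bay_store), open(d_lab_hall), open(d_lab_store)}

== RESULT ==
["at(hall)", "have(k2)", "open(d_bay_store)", "open(d_lab_hall)", "open(d_lab_store)"]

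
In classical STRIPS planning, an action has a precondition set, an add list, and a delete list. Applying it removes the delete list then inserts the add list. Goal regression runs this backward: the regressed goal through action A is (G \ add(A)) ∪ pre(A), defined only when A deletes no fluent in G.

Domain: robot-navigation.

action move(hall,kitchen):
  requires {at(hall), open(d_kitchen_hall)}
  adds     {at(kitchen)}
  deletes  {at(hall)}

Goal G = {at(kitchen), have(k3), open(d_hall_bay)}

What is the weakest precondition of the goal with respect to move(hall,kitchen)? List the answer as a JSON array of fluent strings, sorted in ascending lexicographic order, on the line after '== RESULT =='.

Compute (G \ add) ∪ pre:
  G ∩ del = {}  (empty — regression defined)
  G \ add = {at(kitchen), have(k3), open(d_hall_bay)} \ {at(kitchen)} = {have(k3), open(d_hall_bay)}
  ∪ pre   = {have(k3), open(d_hall_bay)} ∪ {at(hall), open(d_kitchen_hall)}
          = {at(hall), have(k3), open(d_hall_bay), open(d_kitchen_hall)}

== RESULT ==
["at(hall)", "have(k3)", "open(d_hall_bay)", "open(d_kitchen_hall)"]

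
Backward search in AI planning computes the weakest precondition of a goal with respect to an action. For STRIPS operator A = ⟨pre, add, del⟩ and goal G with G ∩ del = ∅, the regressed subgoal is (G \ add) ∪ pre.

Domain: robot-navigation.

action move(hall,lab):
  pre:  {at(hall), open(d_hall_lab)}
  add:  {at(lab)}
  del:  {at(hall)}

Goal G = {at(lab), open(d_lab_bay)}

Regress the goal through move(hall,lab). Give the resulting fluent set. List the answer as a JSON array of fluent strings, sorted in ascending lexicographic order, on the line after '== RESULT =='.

Regress:
  G ∩ del = {}  (empty — regression defined)
  G \ add = {at(lab), open(d_lab_bay)} \ {at(lab)} = {open(d_lab_bay)}
  ∪ pre   = {open(d_lab_bay)} ∪ {at(hall), open(d_hall_lab)}
          = {at(hall), open(d_hall_lab), open(d_lab_bay)}

== RESULT ==
["at(hall)", "open(d_hall_lab)", "open(d_lab_bay)"]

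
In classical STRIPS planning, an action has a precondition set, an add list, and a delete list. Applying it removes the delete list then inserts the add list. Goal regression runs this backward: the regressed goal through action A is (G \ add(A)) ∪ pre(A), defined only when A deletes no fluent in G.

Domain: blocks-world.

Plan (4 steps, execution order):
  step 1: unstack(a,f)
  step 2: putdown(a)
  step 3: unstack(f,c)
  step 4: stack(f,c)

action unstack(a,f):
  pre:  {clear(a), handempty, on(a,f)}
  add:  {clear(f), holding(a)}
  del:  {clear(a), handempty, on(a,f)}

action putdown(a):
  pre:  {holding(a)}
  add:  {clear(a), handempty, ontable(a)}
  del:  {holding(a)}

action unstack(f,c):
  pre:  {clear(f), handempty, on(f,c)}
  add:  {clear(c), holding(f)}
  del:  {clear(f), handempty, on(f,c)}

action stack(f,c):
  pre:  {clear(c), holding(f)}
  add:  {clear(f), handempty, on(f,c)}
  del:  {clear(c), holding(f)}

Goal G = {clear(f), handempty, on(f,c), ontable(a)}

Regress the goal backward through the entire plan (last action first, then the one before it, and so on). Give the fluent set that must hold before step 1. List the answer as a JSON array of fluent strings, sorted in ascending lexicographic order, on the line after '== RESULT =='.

Regress step by step:
  through step 4 (stack(f,c)): drop {clear(f), handempty, on(f,c)}, keep {ontable(a)}, require {clear(c), holding(f)}
    → {clear(c), holding(f), ontable(a)}
  through step 3 (unstack(f,c)): drop {clear(c), holding(f)}, keep {ontable(a)}, require {clear(f), handempty, on(f,c)}
    → {clear(f), handempty, on(f,c), ontable(a)}
  through step 2 (putdown(a)): drop {handempty, ontable(a)}, keep {clear(f), on(f,c)}, require {holding(a)}
    → {clear(f), holding(a), on(f,c)}
  through step 1 (unstack(a,f)): drop {clear(f), holding(a)}, keep {on(f,c)}, require {clear(a), handempty, on(a,f)}
    → {clear(a), handempty, on(a,f), on(f,c)}

== RESULT ==
["clear(a)", "handempty", "on(a,f)", "on(f,c)"]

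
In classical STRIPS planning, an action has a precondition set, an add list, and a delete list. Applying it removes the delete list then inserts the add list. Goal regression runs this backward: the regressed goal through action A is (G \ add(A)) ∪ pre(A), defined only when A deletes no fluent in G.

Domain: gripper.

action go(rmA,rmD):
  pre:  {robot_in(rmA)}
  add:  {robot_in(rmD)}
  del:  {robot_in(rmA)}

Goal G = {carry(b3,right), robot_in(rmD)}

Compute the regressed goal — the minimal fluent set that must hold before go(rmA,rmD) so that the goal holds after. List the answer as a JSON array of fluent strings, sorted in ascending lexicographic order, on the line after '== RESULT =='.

Compute (G \ add) ∪ pre:
  G ∩ del = {}  (empty — regression defined)
  G \ add = {carry(b3,right), robot_in(rmD)} \ {robot_in(rmD)} = {carry(b3,right)}
  ∪ pre   = {carry(b3,right)} ∪ {robot_in(rmA)}
          = {carry(b3,right), robot_in(rmA)}

== RESULT ==
["carry(b3,right)", "robot_in(rmA)"]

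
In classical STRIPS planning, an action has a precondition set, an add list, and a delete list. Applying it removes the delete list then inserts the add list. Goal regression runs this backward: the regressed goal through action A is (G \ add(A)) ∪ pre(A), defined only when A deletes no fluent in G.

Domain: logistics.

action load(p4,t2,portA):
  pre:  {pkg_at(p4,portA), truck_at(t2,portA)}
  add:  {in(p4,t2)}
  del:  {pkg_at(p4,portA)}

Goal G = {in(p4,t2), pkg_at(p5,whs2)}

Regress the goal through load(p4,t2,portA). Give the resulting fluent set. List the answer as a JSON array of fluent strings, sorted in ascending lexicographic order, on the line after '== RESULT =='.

Compute (G \ add) ∪ pre:
  G ∩ del = {}  (empty — regression defined)
  G \ add = {in(p4,t2), pkg_at(p5,whs2)} \ {in(p4,t2)} = {pkg_at(p5,whs2)}
  ∪ pre   = {pkg_at(p5,whs2)} ∪ {pkg_at(p4,portA), truck_at(t2,portA)}
          = {pkg_at(p4,portA), pkg_at(p5,whs2), truck_at(t2,portA)}

== RESULT ==
["pkg_at(p4,portA)", "pkg_at(p5,whs2)", "truck_at(t2,portA)"]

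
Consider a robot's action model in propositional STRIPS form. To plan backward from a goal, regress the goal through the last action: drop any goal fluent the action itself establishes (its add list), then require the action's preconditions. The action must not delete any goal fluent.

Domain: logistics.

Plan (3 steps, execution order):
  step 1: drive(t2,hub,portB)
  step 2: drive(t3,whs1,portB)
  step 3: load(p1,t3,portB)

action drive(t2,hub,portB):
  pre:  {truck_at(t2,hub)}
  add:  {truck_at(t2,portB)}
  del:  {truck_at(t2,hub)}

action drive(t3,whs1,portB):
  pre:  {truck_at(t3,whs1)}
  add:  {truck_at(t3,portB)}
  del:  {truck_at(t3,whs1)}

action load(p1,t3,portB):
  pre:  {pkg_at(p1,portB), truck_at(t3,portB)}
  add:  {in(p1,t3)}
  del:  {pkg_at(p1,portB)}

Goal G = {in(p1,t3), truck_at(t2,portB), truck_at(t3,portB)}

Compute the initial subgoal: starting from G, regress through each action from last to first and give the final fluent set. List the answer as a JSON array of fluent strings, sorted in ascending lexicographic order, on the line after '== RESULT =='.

Work backward from the goal:
  through step 3 (load(p1,t3,portB)): drop {in(p1,t3)}, keep {truck_at(t2,portB), truck_at(t3,portB)}, require {pkg_at(p1,portB), truck_at(t3,portB)}
    → {pkg_at(p1,portB), truck_at(t2,portB), truck_at(t3,portB)}
  through step 2 (drive(t3,whs1,portB)): drop {truck_at(t3,portB)}, keep {pkg_at(p1,portB), truck_at(t2,portB)}, require {truck_at(t3,whs1)}
    → {pkg_at(p1,portB), truck_at(t2,portB), truck_at(t3,whs1)}
  through step 1 (drive(t2,hub,portB)): drop {truck_at(t2,portB)}, keep {pkg_at(p1,portB), truck_at(t3,whs1)}, require {truck_at(t2,hub)}
    → {pkg_at(p1,portB), truck_at(t2,hub), truck_at(t3,whs1)}

== RESULT ==
["pkg_at(p1,portB)", "truck_at(t2,hub)", "truck_at(t3,whs1)"]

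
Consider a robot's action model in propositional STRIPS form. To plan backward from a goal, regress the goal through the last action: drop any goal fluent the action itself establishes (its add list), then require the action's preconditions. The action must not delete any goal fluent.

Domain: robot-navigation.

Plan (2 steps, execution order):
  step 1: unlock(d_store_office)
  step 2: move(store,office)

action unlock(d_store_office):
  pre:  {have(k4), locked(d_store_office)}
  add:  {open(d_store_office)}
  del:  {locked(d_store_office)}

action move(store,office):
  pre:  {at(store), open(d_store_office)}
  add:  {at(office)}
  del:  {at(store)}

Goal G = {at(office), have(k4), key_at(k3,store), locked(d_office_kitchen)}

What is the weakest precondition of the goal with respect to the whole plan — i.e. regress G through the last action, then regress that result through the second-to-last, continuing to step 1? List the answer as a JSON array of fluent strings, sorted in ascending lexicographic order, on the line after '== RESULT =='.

Work backward from the goal:
  through step 2 (move(store,office)): drop {at(office)}, keep {have(k4), key_at(k3,store), locked(d_office_kitchen)}, require {at(store), open(d_store_office)}
    → {at(store), have(k4), key_at(k3,store), locked(d_office_kitchen), open(d_store_office)}
  through step 1 (unlock(d_store_office)): drop {open(d_store_office)}, keep {at(store), have(k4), key_at(k3,store), locked(d_office_kitchen)}, require {have(k4), locked(d_store_office)}
    → {at(store), have(k4), key_at(k3,store), locked(d_office_kitchen), locked(d_store_office)}

== RESULT ==
["at(store)", "have(k4)", "key_at(k3,store)", "locked(d_office_kitchen)", "locked(d_store_office)"]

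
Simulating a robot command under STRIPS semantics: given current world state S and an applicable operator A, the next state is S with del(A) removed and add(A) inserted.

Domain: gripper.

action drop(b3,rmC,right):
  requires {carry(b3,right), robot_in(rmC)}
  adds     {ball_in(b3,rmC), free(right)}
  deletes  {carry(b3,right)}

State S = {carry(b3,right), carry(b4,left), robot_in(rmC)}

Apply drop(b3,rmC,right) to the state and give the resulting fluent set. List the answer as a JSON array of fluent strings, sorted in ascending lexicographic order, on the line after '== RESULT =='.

Compute (S \ del) ∪ add:
  pre ⊆ S: {carry(b3,right), robot_in(rmC)} ⊆ S  — applicable
  S \ del = {carry(b4,left), robot_in(rmC)}
  ∪ add   = {ball_in(b3,rmC), carry(b4,left), free(right), robot_in(rmC)}

== RESULT ==
["ball_in(b3,rmC)", "carry(b4,left)", "free(right)", "robot_in(rmC)"]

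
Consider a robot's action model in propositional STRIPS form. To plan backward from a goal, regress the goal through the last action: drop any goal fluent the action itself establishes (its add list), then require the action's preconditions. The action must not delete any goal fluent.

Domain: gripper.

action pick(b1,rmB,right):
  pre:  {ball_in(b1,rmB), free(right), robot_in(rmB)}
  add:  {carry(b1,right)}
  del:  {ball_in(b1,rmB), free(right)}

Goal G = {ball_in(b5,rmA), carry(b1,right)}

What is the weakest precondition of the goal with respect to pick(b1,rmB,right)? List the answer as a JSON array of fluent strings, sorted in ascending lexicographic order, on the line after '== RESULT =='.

Regress:
  G ∩ del = {}  (empty — regression defined)
  G \ add = {ball_in(b5,rmA), carry(b1,right)} \ {carry(b1,right)} = {ball_in(b5,rmA)}
  ∪ pre   = {ball_in(b5,rmA)} ∪ {ball_in(b1,rmB), free(right), robot_in(rmB)}
          = {ball_in(b1,rmB), ball_in(b5,rmA), free(right), robot_in(rmB)}

== RESULT ==
["ball_in(b1,rmB)", "ball_in(b5,rmA)", "free(right)", "robot_in(rmB)"]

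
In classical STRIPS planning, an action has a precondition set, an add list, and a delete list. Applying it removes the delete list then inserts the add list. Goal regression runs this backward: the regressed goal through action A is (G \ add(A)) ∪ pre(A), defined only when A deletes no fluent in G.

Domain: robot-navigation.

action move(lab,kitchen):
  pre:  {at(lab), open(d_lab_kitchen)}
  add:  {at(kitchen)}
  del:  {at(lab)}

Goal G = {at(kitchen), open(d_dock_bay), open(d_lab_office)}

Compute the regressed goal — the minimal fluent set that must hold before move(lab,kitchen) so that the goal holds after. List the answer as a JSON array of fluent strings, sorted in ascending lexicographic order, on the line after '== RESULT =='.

Compute (G \ add) ∪ pre:
  G ∩ del = {}  (empty — regression defined)
  G \ add = {at(kitchen), open(d_dock_bay), open(d_lab_office)} \ {at(kitchen)} = {open(d_dock_bay), open(d_lab_office)}
  ∪ pre   = {open(d_dock_bay), open(d_lab_office)} ∪ {at(lab), open(d_lab_kitchen)}
          = {at(lab), open(d_dock_bay), open(d_lab_kitchen), open(d_lab_office)}

== RESULT ==
["at(lab)", "open(d_dock_bay)", "open(d_lab_kitchen)", "open(d_lab_office)"]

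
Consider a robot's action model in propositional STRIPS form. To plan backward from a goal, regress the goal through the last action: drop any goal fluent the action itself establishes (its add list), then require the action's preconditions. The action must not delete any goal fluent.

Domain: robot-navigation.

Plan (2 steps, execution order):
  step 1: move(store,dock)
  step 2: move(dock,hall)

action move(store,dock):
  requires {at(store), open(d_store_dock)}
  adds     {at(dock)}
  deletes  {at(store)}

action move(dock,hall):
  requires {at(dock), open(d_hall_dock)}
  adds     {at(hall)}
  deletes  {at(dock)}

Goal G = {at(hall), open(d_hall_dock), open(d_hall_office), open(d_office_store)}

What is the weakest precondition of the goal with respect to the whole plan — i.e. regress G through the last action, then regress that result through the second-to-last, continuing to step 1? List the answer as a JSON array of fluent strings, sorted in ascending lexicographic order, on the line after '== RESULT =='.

Work backward from the goal:
  through step 2 (move(dock,hall)): drop {at(hall)}, keep {open(d_hall_dock), open(d_hall_office), open(d_office_store)}, require {at(dock), open(d_hall_dock)}
    → {at(dock), open(d_hall_dock), open(d_hall_office), open(d_office_store)}
  through step 1 (move(store,dock)): drop {at(dock)}, keep {open(d_hall_dock), open(d_hall_office), open(d_office_store)}, require {at(store), open(d_store_dock)}
    → {at(store), open(d_hall_dock), open(d_hall_office), open(d_office_store), open(d_store_dock)}

== RESULT ==
["at(store)", "open(d_hall_dock)", "open(d_hall_office)", "open(d_office_store)", "open(d_store_dock)"]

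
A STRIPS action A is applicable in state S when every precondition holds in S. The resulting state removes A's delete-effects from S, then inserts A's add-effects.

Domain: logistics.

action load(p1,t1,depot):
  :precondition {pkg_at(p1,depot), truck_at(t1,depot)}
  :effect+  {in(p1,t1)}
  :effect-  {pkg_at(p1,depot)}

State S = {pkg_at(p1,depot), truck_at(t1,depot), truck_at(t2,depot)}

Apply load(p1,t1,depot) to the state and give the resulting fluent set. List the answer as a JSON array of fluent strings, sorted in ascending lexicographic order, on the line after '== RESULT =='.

Progress:
  pre ⊆ S: {pkg_at(p1,depot), truck_at(t1,depot)} ⊆ S  — applicable
  S \ del = {truck_at(t1,depot), truck_at(t2,depot)}
  ∪ add   = {in(p1,t1), truck_at(t1,depot), truck_at(t2,depot)}

== RESULT ==
["in(p1,t1)", "truck_at(t1,depot)", "truck_at(t2,depot)"]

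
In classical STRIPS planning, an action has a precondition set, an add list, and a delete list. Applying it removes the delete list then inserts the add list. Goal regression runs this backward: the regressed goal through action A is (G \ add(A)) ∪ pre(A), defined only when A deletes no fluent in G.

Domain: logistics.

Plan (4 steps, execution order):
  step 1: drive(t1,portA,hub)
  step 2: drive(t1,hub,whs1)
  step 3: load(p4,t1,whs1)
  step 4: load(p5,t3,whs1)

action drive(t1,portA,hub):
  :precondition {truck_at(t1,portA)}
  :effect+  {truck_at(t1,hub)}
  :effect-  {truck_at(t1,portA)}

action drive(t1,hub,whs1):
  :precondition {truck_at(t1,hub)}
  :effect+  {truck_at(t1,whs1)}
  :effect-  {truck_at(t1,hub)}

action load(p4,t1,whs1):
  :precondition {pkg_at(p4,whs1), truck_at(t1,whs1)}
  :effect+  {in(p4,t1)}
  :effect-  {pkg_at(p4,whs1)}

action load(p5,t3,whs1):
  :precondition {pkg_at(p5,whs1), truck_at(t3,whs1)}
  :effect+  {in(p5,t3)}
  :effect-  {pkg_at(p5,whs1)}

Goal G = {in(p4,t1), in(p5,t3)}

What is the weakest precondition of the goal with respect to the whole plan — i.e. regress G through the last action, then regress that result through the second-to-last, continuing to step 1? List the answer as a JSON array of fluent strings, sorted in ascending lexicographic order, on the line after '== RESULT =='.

Work backward from the goal:
  through step 4 (load(p5,t3,whs1)): drop {in(p5,t3)}, keep {in(p4,t1)}, require {pkg_at(p5,whs1), truck_at(t3,whs1)}
    → {in(p4,t1), pkg_at(p5,whs1), truck_at(t3,whs1)}
  through step 3 (load(p4,t1,whs1)): drop {in(p4,t1)}, keep {pkg_at(p5,whs1), truck_at(t3,whs1)}, require {pkg_at(p4,whs1), truck_at(t1,whs1)}
    → {pkg_at(p4,whs1), pkg_at(p5,whs1), truck_at(t1,whs1), truck_at(t3,whs1)}
  through step 2 (drive(t1,hub,whs1)): drop {truck_at(t1,whs1)}, keep {pkg_at(p4,whs1), pkg_at(p5,whs1), truck_at(t3,whs1)}, require {truck_at(t1,hub)}
    → {pkg_at(p4,whs1), pkg_at(p5,whs1), truck_at(t1,hub), truck_at(t3,whs1)}
  through step 1 (drive(t1,portA,hub)): drop {truck_at(t1,hub)}, keep {pkg_at(p4,whs1), pkg_at(p5,whs1), truck_at(t3,whs1)}, require {truck_at(t1,portA)}
    → {pkg_at(p4,whs1), pkg_at(p5,whs1), truck_at(t1,portA), truck_at(t3,whs1)}

== RESULT ==
["pkg_at(p4,whs1)", "pkg_at(p5,whs1)", "truck_at(t1,portA)", "truck_at(t3,whs1)"]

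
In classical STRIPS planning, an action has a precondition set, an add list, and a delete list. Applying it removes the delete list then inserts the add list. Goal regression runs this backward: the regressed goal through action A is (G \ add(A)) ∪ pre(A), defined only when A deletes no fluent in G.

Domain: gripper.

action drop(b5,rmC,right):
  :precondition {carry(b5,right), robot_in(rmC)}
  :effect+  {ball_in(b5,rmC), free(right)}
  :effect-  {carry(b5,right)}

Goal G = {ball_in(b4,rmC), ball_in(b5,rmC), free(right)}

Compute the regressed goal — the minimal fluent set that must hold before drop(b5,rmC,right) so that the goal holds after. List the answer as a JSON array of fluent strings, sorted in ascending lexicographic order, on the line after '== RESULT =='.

Regress:
  G ∩ del = {}  (empty — regression defined)
  G \ add = {ball_in(b4,rmC), ball_in(b5,rmC), free(right)} \ {ball_in(b5,rmC), free(right)} = {ball_in(b4,rmC)}
  ∪ pre   = {ball_in(b4,rmC)} ∪ {carry(b5,right), robot_in(rmC)}
          = {ball_in(b4,rmC), carry(b5,right), robot_in(rmC)}

== RESULT ==
["ball_in(b4,rmC)", "carry(b5,right)", "robot_in(rmC)"]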